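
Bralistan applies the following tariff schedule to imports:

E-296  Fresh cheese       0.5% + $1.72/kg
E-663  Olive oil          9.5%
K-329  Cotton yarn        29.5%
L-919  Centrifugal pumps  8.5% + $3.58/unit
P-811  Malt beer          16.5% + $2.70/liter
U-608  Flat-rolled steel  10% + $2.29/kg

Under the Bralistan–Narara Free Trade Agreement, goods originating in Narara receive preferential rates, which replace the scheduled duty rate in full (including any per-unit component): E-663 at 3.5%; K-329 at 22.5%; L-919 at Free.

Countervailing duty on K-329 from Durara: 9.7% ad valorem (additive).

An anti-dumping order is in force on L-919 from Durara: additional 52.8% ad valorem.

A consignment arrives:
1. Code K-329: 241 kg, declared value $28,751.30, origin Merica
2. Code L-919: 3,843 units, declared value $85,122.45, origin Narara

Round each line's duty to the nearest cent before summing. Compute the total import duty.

Line 1 (K-329, Merica, 241 kg, $28,751.30):
Base rate for K-329 is 29.5%.
K-329 has an FTA preferential rate, but origin Merica is not Narara; base rate stands.
The additional-duty order on K-329 targets Durara, not Merica; it does not apply.
Duty = $28,751.30 × 29.5% = $8,481.63.
Line 2 (L-919, Narara, 3,843 units, $85,122.45):
Base rate for L-919 is 8.5% + $3.58/unit.
Origin Narara qualifies under the Bralistan–Narara agreement and L-919 is covered: preferential rate Free applies instead.
The additional-duty order on L-919 targets Durara, not Narara; it does not apply.
Duty = $85,122.45 × 0% = $0.00.
Total = $8,481.63 + $0.00 = $8,481.63.

$8,481.63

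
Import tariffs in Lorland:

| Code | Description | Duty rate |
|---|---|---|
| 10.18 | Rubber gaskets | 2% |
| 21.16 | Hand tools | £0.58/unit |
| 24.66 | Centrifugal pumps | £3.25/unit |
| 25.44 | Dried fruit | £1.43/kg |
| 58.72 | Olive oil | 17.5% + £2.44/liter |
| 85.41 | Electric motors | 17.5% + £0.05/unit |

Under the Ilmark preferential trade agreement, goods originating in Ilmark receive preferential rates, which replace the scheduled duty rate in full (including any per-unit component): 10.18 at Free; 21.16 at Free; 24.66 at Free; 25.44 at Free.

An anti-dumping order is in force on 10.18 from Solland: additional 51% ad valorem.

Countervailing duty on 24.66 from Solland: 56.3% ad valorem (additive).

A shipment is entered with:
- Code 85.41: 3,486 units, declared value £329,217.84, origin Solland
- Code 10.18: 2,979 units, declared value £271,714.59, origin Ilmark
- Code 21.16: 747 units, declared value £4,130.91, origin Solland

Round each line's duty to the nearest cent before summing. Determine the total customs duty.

Line 1 (85.41, Solland, 3,486 units, £329,217.84):
Base rate for 85.41 is 17.5% + £0.05/unit.
Duty = £329,217.84 × 17.5% + 3,486 × £0.05 = £57,787.42.
Line 2 (10.18, Ilmark, 2,979 units, £271,714.59):
Base rate for 10.18 is 2%.
Origin Ilmark qualifies under the Lorland–Ilmark agreement and 10.18 is covered: preferential rate Free applies instead.
The additional-duty order on 10.18 targets Solland, not Ilmark; it does not apply.
Duty = £271,714.59 × 0% = £0.00.
Line 3 (21.16, Solland, 747 units, £4,130.91):
Base rate for 21.16 is £0.58/unit.
21.16 has an FTA preferential rate, but origin Solland is not Ilmark; base rate stands.
Duty = 747 × £0.58 = £433.26.
Total = £57,787.42 + £0.00 + £433.26 = £58,220.68.

£58,220.68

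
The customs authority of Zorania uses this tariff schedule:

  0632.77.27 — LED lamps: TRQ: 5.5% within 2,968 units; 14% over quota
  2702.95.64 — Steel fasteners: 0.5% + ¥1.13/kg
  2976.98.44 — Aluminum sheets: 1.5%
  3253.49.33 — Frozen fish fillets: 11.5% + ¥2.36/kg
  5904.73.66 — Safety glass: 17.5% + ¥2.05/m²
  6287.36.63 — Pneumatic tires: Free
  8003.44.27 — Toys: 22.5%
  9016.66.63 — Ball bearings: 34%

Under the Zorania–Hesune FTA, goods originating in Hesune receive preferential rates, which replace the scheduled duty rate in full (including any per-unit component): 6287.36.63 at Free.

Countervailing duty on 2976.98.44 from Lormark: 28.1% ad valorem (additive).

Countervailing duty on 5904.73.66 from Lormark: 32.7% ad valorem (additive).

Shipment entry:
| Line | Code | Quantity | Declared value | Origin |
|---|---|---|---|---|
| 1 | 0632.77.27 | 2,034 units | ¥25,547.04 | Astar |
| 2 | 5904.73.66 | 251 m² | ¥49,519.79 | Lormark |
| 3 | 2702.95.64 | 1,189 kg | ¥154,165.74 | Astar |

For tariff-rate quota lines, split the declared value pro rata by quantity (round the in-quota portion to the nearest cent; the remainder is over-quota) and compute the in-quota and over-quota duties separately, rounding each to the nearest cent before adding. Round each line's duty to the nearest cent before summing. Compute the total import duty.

¥28,892.97

Line 1 (0632.77.27, Astar, 2,034 units, ¥25,547.04):
Code 0632.77.27 is under a tariff-rate quota (threshold 2,968 units). Quantity 2,034 units is within the quota, so the in-quota rate 5.5% applies to the full value.
Duty = ¥25,547.04 × 5.5% = ¥1,405.09.
Line 2 (5904.73.66, Lormark, 251 m², ¥49,519.79):
Base rate for 5904.73.66 is 17.5% + ¥2.05/m².
Additional duty on 5904.73.66 from Lormark: +32.7%. Applied ad valorem rate: 17.5% + 32.7% = 50.2%.
Duty = ¥49,519.79 × 50.2% + 251 × ¥2.05 = ¥25,373.48.
Line 3 (2702.95.64, Astar, 1,189 kg, ¥154,165.74):
Base rate for 2702.95.64 is 0.5% + ¥1.13/kg.
Duty = ¥154,165.74 × 0.5% + 1,189 × ¥1.13 = ¥2,114.40.
Total = ¥1,405.09 + ¥25,373.48 + ¥2,114.40 = ¥28,892.97.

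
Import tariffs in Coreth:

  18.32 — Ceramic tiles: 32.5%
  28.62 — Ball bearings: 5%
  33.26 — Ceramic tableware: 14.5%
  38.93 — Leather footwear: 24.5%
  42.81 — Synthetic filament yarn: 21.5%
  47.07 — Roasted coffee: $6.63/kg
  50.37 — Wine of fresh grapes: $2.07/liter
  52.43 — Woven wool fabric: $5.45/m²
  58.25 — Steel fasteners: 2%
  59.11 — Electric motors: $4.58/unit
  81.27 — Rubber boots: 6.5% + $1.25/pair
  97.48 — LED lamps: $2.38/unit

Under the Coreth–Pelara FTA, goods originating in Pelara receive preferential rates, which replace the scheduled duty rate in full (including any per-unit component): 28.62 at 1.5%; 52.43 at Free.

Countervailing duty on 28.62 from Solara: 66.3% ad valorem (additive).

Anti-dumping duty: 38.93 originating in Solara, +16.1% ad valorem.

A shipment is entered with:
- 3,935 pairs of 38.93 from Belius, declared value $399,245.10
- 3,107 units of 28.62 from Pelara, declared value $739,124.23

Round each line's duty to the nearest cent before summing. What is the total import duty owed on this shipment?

$108,901.91

Line 1 (38.93, Belius, 3,935 pairs, $399,245.10):
Base rate for 38.93 is 24.5%.
The additional-duty order on 38.93 targets Solara, not Belius; it does not apply.
Duty = $399,245.10 × 24.5% = $97,815.05.
Line 2 (28.62, Pelara, 3,107 units, $739,124.23):
Base rate for 28.62 is 5%.
Origin Pelara qualifies under the Coreth–Pelara agreement and 28.62 is covered: preferential rate 1.5% applies instead.
The additional-duty order on 28.62 targets Solara, not Pelara; it does not apply.
Duty = $739,124.23 × 1.5% = $11,086.86.
Total = $97,815.05 + $11,086.86 = $108,901.91.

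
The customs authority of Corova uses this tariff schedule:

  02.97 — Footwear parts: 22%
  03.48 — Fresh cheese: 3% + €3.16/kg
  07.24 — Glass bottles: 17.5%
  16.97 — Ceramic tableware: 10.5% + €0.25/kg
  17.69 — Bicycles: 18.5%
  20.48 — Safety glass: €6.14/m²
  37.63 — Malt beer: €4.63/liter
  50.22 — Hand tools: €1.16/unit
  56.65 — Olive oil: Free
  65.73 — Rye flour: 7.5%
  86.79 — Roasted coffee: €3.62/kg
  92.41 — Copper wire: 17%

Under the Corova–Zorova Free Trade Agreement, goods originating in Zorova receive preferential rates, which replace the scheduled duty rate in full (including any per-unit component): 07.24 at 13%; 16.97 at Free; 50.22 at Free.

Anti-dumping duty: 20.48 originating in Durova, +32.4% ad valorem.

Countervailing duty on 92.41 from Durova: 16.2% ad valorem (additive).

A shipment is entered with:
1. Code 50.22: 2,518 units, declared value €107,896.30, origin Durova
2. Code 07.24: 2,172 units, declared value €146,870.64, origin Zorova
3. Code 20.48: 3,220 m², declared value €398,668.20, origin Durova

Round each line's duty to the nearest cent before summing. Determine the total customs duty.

Line 1 (50.22, Durova, 2,518 units, €107,896.30):
Base rate for 50.22 is €1.16/unit.
50.22 has an FTA preferential rate, but origin Durova is not Zorova; base rate stands.
Duty = 2,518 × €1.16 = €2,920.88.
Line 2 (07.24, Zorova, 2,172 units, €146,870.64):
Base rate for 07.24 is 17.5%.
Origin Zorova qualifies under the Corova–Zorova agreement and 07.24 is covered: preferential rate 13% applies instead.
Duty = €146,870.64 × 13% = €19,093.18.
Line 3 (20.48, Durova, 3,220 m², €398,668.20):
Base rate for 20.48 is €6.14/m².
Additional duty on 20.48 from Durova: +32.4% ad valorem. Applied ad valorem rate = 32.4%.
Duty = €398,668.20 × 32.4% + 3,220 × €6.14 = €148,939.30.
Total = €2,920.88 + €19,093.18 + €148,939.30 = €170,953.36.

€170,953.36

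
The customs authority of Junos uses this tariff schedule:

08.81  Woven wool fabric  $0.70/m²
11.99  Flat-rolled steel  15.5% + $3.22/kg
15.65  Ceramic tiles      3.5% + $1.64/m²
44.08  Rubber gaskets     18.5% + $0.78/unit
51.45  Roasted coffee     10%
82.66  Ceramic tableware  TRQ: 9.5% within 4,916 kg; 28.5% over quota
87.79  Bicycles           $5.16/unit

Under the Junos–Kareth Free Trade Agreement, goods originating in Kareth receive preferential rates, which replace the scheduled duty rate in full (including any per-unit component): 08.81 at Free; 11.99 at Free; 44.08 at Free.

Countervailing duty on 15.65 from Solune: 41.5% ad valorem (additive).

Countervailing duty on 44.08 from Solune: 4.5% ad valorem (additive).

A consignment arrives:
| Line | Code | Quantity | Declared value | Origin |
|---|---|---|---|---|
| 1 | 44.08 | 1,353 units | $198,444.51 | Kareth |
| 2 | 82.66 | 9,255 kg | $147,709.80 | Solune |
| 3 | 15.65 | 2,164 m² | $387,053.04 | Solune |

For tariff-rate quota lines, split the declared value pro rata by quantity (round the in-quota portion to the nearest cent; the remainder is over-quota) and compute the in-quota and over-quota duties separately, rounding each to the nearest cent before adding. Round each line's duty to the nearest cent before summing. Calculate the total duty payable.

Line 1 (44.08, Kareth, 1,353 units, $198,444.51):
Base rate for 44.08 is 18.5% + $0.78/unit.
Origin Kareth qualifies under the Junos–Kareth agreement and 44.08 is covered: preferential rate Free applies instead.
The additional-duty order on 44.08 targets Solune, not Kareth; it does not apply.
Duty = $198,444.51 × 0% = $0.00.
Line 2 (82.66, Solune, 9,255 kg, $147,709.80):
Code 82.66 is under a tariff-rate quota (threshold 4,916 kg). In-quota: 4,916 kg at 9.5%; over-quota: 4,339 kg at 28.5%.
Pro-rata value split: in-quota = $147,709.80 × 4,916/9,255 = $78,459.36; over-quota = $147,709.80 − $78,459.36 = $69,250.44.
In-quota duty = $78,459.36 × 9.5% = $7,453.64. Over-quota duty = $69,250.44 × 28.5% = $19,736.38.
Line duty = $7,453.64 + $19,736.38 = $27,190.02.
Line 3 (15.65, Solune, 2,164 m², $387,053.04):
Base rate for 15.65 is 3.5% + $1.64/m².
Additional duty on 15.65 from Solune: +41.5%. Applied ad valorem rate: 3.5% + 41.5% = 45%.
Duty = $387,053.04 × 45% + 2,164 × $1.64 = $177,722.83.
Total = $0.00 + $27,190.02 + $177,722.83 = $204,912.85.

$204,912.85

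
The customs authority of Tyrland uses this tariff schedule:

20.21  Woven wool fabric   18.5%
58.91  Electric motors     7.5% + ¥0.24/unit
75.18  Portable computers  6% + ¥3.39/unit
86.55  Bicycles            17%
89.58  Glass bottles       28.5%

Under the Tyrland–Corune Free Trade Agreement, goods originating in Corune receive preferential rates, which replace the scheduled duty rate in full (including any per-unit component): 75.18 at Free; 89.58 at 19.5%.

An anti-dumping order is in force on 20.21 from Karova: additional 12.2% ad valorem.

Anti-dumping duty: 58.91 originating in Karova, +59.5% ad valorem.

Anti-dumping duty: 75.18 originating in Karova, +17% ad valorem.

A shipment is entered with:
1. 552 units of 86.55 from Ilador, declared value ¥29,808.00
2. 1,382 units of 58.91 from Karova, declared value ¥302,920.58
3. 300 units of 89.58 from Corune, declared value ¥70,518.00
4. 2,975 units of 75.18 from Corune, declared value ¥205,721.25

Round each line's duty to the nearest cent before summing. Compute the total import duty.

¥222,106.84

Line 1 (86.55, Ilador, 552 units, ¥29,808.00):
Base rate for 86.55 is 17%.
Duty = ¥29,808.00 × 17% = ¥5,067.36.
Line 2 (58.91, Karova, 1,382 units, ¥302,920.58):
Base rate for 58.91 is 7.5% + ¥0.24/unit.
Additional duty on 58.91 from Karova: +59.5%. Applied ad valorem rate: 7.5% + 59.5% = 67%.
Duty = ¥302,920.58 × 67% + 1,382 × ¥0.24 = ¥203,288.47.
Line 3 (89.58, Corune, 300 units, ¥70,518.00):
Base rate for 89.58 is 28.5%.
Origin Corune qualifies under the Tyrland–Corune agreement and 89.58 is covered: preferential rate 19.5% applies instead.
Duty = ¥70,518.00 × 19.5% = ¥13,751.01.
Line 4 (75.18, Corune, 2,975 units, ¥205,721.25):
Base rate for 75.18 is 6% + ¥3.39/unit.
Origin Corune qualifies under the Tyrland–Corune agreement and 75.18 is covered: preferential rate Free applies instead.
The additional-duty order on 75.18 targets Karova, not Corune; it does not apply.
Duty = ¥205,721.25 × 0% = ¥0.00.
Total = ¥5,067.36 + ¥203,288.47 + ¥13,751.01 + ¥0.00 = ¥222,106.84.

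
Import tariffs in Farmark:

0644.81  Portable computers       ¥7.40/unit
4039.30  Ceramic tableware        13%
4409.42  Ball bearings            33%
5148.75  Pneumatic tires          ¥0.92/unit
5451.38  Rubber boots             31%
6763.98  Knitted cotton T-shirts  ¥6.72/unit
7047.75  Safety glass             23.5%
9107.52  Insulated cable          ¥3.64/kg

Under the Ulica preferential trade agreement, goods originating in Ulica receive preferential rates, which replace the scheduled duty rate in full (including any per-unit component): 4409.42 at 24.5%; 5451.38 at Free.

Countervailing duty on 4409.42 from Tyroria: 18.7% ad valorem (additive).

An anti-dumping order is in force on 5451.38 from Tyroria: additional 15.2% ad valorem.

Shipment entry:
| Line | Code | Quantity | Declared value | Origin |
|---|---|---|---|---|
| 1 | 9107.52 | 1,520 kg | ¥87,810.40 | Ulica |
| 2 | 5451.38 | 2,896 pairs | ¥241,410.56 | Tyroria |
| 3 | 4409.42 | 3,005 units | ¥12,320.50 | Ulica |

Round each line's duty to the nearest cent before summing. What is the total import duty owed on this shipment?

¥120,083.00

Line 1 (9107.52, Ulica, 1,520 kg, ¥87,810.40):
Base rate for 9107.52 is ¥3.64/kg.
Origin Ulica is the FTA partner but 9107.52 is not on the preference list; base rate stands.
Duty = 1,520 × ¥3.64 = ¥5,532.80.
Line 2 (5451.38, Tyroria, 2,896 pairs, ¥241,410.56):
Base rate for 5451.38 is 31%.
5451.38 has an FTA preferential rate, but origin Tyroria is not Ulica; base rate stands.
Additional duty on 5451.38 from Tyroria: +15.2%. Applied ad valorem rate: 31% + 15.2% = 46.2%.
Duty = ¥241,410.56 × 46.2% = ¥111,531.68.
Line 3 (4409.42, Ulica, 3,005 units, ¥12,320.50):
Base rate for 4409.42 is 33%.
Origin Ulica qualifies under the Farmark–Ulica agreement and 4409.42 is covered: preferential rate 24.5% applies instead.
The additional-duty order on 4409.42 targets Tyroria, not Ulica; it does not apply.
Duty = ¥12,320.50 × 24.5% = ¥3,018.52.
Total = ¥5,532.80 + ¥111,531.68 + ¥3,018.52 = ¥120,083.00.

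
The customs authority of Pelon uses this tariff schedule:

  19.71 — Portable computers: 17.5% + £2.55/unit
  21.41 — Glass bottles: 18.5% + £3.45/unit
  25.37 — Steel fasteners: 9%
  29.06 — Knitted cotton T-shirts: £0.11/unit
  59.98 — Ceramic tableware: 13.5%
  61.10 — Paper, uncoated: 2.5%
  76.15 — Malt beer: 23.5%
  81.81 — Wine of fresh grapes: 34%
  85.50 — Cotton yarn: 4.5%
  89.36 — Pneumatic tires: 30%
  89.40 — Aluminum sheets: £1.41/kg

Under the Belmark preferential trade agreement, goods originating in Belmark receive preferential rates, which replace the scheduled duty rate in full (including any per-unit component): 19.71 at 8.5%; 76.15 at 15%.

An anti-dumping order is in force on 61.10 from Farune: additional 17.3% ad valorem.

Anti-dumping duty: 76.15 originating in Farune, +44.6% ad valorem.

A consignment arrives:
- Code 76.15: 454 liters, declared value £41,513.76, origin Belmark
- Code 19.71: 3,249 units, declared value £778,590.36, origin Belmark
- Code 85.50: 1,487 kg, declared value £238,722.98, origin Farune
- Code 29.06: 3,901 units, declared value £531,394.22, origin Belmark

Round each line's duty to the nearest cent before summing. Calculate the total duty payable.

£83,578.88

Line 1 (76.15, Belmark, 454 liters, £41,513.76):
Base rate for 76.15 is 23.5%.
Origin Belmark qualifies under the Pelon–Belmark agreement and 76.15 is covered: preferential rate 15% applies instead.
The additional-duty order on 76.15 targets Farune, not Belmark; it does not apply.
Duty = £41,513.76 × 15% = £6,227.06.
Line 2 (19.71, Belmark, 3,249 units, £778,590.36):
Base rate for 19.71 is 17.5% + £2.55/unit.
Origin Belmark qualifies under the Pelon–Belmark agreement and 19.71 is covered: preferential rate 8.5% applies instead.
Duty = £778,590.36 × 8.5% = £66,180.18.
Line 3 (85.50, Farune, 1,487 kg, £238,722.98):
Base rate for 85.50 is 4.5%.
Duty = £238,722.98 × 4.5% = £10,742.53.
Line 4 (29.06, Belmark, 3,901 units, £531,394.22):
Base rate for 29.06 is £0.11/unit.
Origin Belmark is the FTA partner but 29.06 is not on the preference list; base rate stands.
Duty = 3,901 × £0.11 = £429.11.
Total = £6,227.06 + £66,180.18 + £10,742.53 + £429.11 = £83,578.88.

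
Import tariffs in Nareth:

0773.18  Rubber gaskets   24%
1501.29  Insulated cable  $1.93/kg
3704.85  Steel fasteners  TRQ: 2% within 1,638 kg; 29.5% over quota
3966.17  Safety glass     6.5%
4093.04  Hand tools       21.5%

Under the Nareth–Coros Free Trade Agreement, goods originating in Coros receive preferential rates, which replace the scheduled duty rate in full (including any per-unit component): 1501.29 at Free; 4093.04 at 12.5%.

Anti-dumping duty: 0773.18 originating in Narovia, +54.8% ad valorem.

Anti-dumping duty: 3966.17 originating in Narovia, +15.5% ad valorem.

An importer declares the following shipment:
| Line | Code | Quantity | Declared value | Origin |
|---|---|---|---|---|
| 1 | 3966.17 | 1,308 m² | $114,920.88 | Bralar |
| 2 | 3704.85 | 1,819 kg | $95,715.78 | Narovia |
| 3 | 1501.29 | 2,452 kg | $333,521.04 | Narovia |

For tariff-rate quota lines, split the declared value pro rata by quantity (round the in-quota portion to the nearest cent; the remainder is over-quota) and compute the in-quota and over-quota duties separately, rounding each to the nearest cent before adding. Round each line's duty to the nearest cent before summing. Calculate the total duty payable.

$16,735.69

Line 1 (3966.17, Bralar, 1,308 m², $114,920.88):
Base rate for 3966.17 is 6.5%.
The additional-duty order on 3966.17 targets Narovia, not Bralar; it does not apply.
Duty = $114,920.88 × 6.5% = $7,469.86.
Line 2 (3704.85, Narovia, 1,819 kg, $95,715.78):
Code 3704.85 is under a tariff-rate quota (threshold 1,638 kg). In-quota: 1,638 kg at 2%; over-quota: 181 kg at 29.5%.
Pro-rata value split: in-quota = $95,715.78 × 1,638/1,819 = $86,191.56; over-quota = $95,715.78 − $86,191.56 = $9,524.22.
In-quota duty = $86,191.56 × 2% = $1,723.83. Over-quota duty = $9,524.22 × 29.5% = $2,809.64.
Line duty = $1,723.83 + $2,809.64 = $4,533.47.
Line 3 (1501.29, Narovia, 2,452 kg, $333,521.04):
Base rate for 1501.29 is $1.93/kg.
1501.29 has an FTA preferential rate, but origin Narovia is not Coros; base rate stands.
Duty = 2,452 × $1.93 = $4,732.36.
Total = $7,469.86 + $4,533.47 + $4,732.36 = $16,735.69.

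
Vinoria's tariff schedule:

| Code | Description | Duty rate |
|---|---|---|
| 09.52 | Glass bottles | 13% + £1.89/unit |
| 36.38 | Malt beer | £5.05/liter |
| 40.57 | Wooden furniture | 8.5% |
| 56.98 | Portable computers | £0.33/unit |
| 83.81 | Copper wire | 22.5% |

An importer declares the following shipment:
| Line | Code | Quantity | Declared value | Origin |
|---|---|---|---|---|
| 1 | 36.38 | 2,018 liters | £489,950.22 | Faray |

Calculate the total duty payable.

£10,190.90

Line 1 (36.38, Faray, 2,018 liters, £489,950.22):
Base rate for 36.38 is £5.05/liter.
Duty = 2,018 × £5.05 = £10,190.90.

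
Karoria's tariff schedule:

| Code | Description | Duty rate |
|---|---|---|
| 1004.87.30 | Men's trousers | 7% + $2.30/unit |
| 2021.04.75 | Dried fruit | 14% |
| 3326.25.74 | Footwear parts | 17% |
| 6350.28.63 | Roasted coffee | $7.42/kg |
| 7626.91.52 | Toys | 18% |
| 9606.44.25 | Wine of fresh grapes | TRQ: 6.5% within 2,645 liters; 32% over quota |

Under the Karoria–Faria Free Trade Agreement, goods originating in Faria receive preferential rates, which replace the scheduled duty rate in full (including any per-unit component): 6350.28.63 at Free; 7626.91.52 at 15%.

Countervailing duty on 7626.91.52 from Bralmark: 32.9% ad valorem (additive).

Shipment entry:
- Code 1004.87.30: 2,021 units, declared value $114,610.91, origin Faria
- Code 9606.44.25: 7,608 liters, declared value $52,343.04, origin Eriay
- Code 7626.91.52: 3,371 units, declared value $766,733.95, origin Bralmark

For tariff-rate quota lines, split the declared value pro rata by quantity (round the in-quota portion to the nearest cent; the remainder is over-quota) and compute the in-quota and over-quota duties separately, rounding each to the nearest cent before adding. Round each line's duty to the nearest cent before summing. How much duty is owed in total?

$415,048.02

Line 1 (1004.87.30, Faria, 2,021 units, $114,610.91):
Base rate for 1004.87.30 is 7% + $2.30/unit.
Origin Faria is the FTA partner but 1004.87.30 is not on the preference list; base rate stands.
Duty = $114,610.91 × 7% + 2,021 × $2.30 = $12,671.06.
Line 2 (9606.44.25, Eriay, 7,608 liters, $52,343.04):
Code 9606.44.25 is under a tariff-rate quota (threshold 2,645 liters). In-quota: 2,645 liters at 6.5%; over-quota: 4,963 liters at 32%.
Pro-rata value split: in-quota = $52,343.04 × 2,645/7,608 = $18,197.60; over-quota = $52,343.04 − $18,197.60 = $34,145.44.
In-quota duty = $18,197.60 × 6.5% = $1,182.84. Over-quota duty = $34,145.44 × 32% = $10,926.54.
Line duty = $1,182.84 + $10,926.54 = $12,109.38.
Line 3 (7626.91.52, Bralmark, 3,371 units, $766,733.95):
Base rate for 7626.91.52 is 18%.
7626.91.52 has an FTA preferential rate, but origin Bralmark is not Faria; base rate stands.
Additional duty on 7626.91.52 from Bralmark: +32.9%. Applied ad valorem rate: 18% + 32.9% = 50.9%.
Duty = $766,733.95 × 50.9% = $390,267.58.
Total = $12,671.06 + $12,109.38 + $390,267.58 = $415,048.02.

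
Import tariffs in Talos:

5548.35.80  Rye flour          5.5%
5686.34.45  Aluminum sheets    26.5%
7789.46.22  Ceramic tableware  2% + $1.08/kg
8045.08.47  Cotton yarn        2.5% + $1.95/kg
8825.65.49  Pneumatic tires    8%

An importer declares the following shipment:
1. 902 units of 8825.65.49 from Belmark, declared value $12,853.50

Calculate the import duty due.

Line 1 (8825.65.49, Belmark, 902 units, $12,853.50):
Base rate for 8825.65.49 is 8%.
Duty = $12,853.50 × 8% = $1,028.28.

$1,028.28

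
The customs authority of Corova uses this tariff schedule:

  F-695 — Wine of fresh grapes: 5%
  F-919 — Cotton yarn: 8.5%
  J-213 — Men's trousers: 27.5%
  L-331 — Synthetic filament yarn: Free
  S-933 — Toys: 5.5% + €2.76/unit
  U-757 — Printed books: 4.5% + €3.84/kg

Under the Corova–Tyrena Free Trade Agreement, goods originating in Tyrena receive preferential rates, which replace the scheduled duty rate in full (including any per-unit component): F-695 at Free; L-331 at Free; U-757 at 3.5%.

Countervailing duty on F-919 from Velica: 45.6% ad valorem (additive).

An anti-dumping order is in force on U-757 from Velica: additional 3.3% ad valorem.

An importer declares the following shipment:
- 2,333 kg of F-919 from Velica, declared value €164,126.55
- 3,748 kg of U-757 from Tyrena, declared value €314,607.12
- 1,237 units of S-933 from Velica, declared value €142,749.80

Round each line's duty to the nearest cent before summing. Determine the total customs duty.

Line 1 (F-919, Velica, 2,333 kg, €164,126.55):
Base rate for F-919 is 8.5%.
Additional duty on F-919 from Velica: +45.6%. Applied ad valorem rate: 8.5% + 45.6% = 54.1%.
Duty = €164,126.55 × 54.1% = €88,792.46.
Line 2 (U-757, Tyrena, 3,748 kg, €314,607.12):
Base rate for U-757 is 4.5% + €3.84/kg.
Origin Tyrena qualifies under the Corova–Tyrena agreement and U-757 is covered: preferential rate 3.5% applies instead.
The additional-duty order on U-757 targets Velica, not Tyrena; it does not apply.
Duty = €314,607.12 × 3.5% = €11,011.25.
Line 3 (S-933, Velica, 1,237 units, €142,749.80):
Base rate for S-933 is 5.5% + €2.76/unit.
Duty = €142,749.80 × 5.5% + 1,237 × €2.76 = €11,265.36.
Total = €88,792.46 + €11,011.25 + €11,265.36 = €111,069.07.

€111,069.07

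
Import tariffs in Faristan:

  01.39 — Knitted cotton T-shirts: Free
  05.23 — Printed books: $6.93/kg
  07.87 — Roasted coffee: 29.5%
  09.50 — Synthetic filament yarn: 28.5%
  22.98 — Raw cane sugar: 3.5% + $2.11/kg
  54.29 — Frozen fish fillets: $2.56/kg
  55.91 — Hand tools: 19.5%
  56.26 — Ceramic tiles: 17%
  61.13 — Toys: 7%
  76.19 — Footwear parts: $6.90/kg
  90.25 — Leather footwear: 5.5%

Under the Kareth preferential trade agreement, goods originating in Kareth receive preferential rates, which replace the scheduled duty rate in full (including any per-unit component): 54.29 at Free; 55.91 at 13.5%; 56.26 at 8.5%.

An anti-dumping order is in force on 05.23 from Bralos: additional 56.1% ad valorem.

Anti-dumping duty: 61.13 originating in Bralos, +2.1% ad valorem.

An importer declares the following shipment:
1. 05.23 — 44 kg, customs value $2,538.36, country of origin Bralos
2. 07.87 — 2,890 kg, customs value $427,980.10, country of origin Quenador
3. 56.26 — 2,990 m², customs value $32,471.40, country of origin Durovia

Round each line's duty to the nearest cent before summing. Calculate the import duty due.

Line 1 (05.23, Bralos, 44 kg, $2,538.36):
Base rate for 05.23 is $6.93/kg.
Additional duty on 05.23 from Bralos: +56.1% ad valorem. Applied ad valorem rate = 56.1%.
Duty = $2,538.36 × 56.1% + 44 × $6.93 = $1,728.94.
Line 2 (07.87, Quenador, 2,890 kg, $427,980.10):
Base rate for 07.87 is 29.5%.
Duty = $427,980.10 × 29.5% = $126,254.13.
Line 3 (56.26, Durovia, 2,990 m², $32,471.40):
Base rate for 56.26 is 17%.
56.26 has an FTA preferential rate, but origin Durovia is not Kareth; base rate stands.
Duty = $32,471.40 × 17% = $5,520.14.
Total = $1,728.94 + $126,254.13 + $5,520.14 = $133,503.21.

$133,503.21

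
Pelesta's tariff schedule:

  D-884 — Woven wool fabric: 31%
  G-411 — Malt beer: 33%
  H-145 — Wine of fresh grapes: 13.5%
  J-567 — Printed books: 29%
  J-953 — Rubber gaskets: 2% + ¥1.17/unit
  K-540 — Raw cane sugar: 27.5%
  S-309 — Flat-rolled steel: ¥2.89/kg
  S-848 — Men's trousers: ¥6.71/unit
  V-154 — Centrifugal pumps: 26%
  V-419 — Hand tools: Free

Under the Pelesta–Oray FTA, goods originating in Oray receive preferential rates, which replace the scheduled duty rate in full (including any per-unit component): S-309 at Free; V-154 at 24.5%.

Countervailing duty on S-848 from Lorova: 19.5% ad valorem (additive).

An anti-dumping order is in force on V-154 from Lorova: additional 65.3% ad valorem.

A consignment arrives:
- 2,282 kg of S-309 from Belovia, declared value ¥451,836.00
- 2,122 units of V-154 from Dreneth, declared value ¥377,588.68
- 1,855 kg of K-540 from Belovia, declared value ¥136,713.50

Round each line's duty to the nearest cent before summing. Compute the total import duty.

¥142,364.25

Line 1 (S-309, Belovia, 2,282 kg, ¥451,836.00):
Base rate for S-309 is ¥2.89/kg.
S-309 has an FTA preferential rate, but origin Belovia is not Oray; base rate stands.
Duty = 2,282 × ¥2.89 = ¥6,594.98.
Line 2 (V-154, Dreneth, 2,122 units, ¥377,588.68):
Base rate for V-154 is 26%.
V-154 has an FTA preferential rate, but origin Dreneth is not Oray; base rate stands.
The additional-duty order on V-154 targets Lorova, not Dreneth; it does not apply.
Duty = ¥377,588.68 × 26% = ¥98,173.06.
Line 3 (K-540, Belovia, 1,855 kg, ¥136,713.50):
Base rate for K-540 is 27.5%.
Duty = ¥136,713.50 × 27.5% = ¥37,596.21.
Total = ¥6,594.98 + ¥98,173.06 + ¥37,596.21 = ¥142,364.25.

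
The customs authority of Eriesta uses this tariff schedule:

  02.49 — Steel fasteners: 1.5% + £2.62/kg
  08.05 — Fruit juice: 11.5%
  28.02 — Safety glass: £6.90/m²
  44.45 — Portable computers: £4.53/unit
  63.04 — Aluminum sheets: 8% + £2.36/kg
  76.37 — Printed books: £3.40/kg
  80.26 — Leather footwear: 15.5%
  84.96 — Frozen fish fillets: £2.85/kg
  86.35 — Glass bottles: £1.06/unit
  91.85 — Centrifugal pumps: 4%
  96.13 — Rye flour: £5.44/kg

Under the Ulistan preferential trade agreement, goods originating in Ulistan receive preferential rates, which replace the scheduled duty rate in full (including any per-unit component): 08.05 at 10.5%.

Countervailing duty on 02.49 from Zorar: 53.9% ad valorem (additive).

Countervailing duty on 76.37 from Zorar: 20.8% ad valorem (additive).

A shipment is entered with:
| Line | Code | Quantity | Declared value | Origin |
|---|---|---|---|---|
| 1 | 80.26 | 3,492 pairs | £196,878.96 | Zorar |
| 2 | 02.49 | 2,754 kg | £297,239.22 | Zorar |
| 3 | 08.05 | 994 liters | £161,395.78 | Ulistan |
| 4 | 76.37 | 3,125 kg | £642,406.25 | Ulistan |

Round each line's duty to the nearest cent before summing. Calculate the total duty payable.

£229,973.81

Line 1 (80.26, Zorar, 3,492 pairs, £196,878.96):
Base rate for 80.26 is 15.5%.
Duty = £196,878.96 × 15.5% = £30,516.24.
Line 2 (02.49, Zorar, 2,754 kg, £297,239.22):
Base rate for 02.49 is 1.5% + £2.62/kg.
Additional duty on 02.49 from Zorar: +53.9%. Applied ad valorem rate: 1.5% + 53.9% = 55.4%.
Duty = £297,239.22 × 55.4% + 2,754 × £2.62 = £171,886.01.
Line 3 (08.05, Ulistan, 994 liters, £161,395.78):
Base rate for 08.05 is 11.5%.
Origin Ulistan qualifies under the Eriesta–Ulistan agreement and 08.05 is covered: preferential rate 10.5% applies instead.
Duty = £161,395.78 × 10.5% = £16,946.56.
Line 4 (76.37, Ulistan, 3,125 kg, £642,406.25):
Base rate for 76.37 is £3.40/kg.
Origin Ulistan is the FTA partner but 76.37 is not on the preference list; base rate stands.
The additional-duty order on 76.37 targets Zorar, not Ulistan; it does not apply.
Duty = 3,125 × £3.40 = £10,625.00.
Total = £30,516.24 + £171,886.01 + £16,946.56 + £10,625.00 = £229,973.81.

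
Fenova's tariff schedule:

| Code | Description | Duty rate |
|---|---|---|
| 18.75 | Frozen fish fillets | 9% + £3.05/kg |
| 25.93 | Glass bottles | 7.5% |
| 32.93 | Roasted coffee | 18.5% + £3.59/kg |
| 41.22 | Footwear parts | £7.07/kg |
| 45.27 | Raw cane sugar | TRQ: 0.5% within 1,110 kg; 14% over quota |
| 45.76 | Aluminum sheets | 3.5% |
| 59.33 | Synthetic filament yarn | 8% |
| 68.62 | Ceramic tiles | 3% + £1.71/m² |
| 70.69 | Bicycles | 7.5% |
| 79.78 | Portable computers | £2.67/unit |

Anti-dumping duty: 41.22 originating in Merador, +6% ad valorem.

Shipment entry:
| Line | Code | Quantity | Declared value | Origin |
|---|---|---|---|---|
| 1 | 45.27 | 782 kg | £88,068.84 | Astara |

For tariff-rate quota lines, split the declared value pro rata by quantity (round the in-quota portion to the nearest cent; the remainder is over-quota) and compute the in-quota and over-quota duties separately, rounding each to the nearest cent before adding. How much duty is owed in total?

£440.34

Line 1 (45.27, Astara, 782 kg, £88,068.84):
Code 45.27 is under a tariff-rate quota (threshold 1,110 kg). Quantity 782 kg is within the quota, so the in-quota rate 0.5% applies to the full value.
Duty = £88,068.84 × 0.5% = £440.34.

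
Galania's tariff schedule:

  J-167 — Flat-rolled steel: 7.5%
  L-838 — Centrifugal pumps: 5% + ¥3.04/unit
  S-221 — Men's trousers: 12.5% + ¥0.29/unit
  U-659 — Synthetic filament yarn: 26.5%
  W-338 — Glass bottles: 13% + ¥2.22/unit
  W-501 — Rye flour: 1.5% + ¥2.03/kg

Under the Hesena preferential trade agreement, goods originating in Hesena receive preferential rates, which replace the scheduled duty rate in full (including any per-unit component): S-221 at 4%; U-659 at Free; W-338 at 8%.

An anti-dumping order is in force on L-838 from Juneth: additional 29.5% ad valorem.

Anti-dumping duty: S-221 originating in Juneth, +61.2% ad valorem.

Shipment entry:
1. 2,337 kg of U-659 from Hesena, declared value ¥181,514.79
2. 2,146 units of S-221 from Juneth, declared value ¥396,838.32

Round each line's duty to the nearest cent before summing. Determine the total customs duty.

Line 1 (U-659, Hesena, 2,337 kg, ¥181,514.79):
Base rate for U-659 is 26.5%.
Origin Hesena qualifies under the Galania–Hesena agreement and U-659 is covered: preferential rate Free applies instead.
Duty = ¥181,514.79 × 0% = ¥0.00.
Line 2 (S-221, Juneth, 2,146 units, ¥396,838.32):
Base rate for S-221 is 12.5% + ¥0.29/unit.
S-221 has an FTA preferential rate, but origin Juneth is not Hesena; base rate stands.
Additional duty on S-221 from Juneth: +61.2%. Applied ad valorem rate: 12.5% + 61.2% = 73.7%.
Duty = ¥396,838.32 × 73.7% + 2,146 × ¥0.29 = ¥293,092.18.
Total = ¥0.00 + ¥293,092.18 = ¥293,092.18.

¥293,092.18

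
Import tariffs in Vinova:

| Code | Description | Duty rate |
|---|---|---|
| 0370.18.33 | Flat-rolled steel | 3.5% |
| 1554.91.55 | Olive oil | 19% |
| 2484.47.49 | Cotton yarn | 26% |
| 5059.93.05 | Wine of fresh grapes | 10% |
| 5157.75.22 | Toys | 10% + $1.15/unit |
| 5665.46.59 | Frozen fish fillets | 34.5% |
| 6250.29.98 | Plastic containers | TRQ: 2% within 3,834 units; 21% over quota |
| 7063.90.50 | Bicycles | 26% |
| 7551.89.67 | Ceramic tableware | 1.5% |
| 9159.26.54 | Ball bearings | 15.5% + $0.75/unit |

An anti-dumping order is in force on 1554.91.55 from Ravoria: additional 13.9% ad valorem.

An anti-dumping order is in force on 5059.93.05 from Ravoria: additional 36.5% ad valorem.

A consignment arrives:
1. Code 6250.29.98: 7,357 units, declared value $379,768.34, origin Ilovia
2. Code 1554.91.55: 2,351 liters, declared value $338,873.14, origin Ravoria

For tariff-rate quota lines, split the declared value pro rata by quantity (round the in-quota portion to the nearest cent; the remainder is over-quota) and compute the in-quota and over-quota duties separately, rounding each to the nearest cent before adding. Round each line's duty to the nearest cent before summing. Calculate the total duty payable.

Line 1 (6250.29.98, Ilovia, 7,357 units, $379,768.34):
Code 6250.29.98 is under a tariff-rate quota (threshold 3,834 units). In-quota: 3,834 units at 2%; over-quota: 3,523 units at 21%.
Pro-rata value split: in-quota = $379,768.34 × 3,834/7,357 = $197,911.08; over-quota = $379,768.34 − $197,911.08 = $181,857.26.
In-quota duty = $197,911.08 × 2% = $3,958.22. Over-quota duty = $181,857.26 × 21% = $38,190.02.
Line duty = $3,958.22 + $38,190.02 = $42,148.24.
Line 2 (1554.91.55, Ravoria, 2,351 liters, $338,873.14):
Base rate for 1554.91.55 is 19%.
Additional duty on 1554.91.55 from Ravoria: +13.9%. Applied ad valorem rate: 19% + 13.9% = 32.9%.
Duty = $338,873.14 × 32.9% = $111,489.26.
Total = $42,148.24 + $111,489.26 = $153,637.50.

$153,637.50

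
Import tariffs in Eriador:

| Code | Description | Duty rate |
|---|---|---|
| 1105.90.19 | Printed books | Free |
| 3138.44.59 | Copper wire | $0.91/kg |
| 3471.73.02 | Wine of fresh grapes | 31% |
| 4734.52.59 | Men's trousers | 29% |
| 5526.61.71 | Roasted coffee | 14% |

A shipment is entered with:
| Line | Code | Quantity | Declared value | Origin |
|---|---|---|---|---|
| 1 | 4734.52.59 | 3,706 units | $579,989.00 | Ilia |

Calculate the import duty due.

Line 1 (4734.52.59, Ilia, 3,706 units, $579,989.00):
Base rate for 4734.52.59 is 29%.
Duty = $579,989.00 × 29% = $168,196.81.

$168,196.81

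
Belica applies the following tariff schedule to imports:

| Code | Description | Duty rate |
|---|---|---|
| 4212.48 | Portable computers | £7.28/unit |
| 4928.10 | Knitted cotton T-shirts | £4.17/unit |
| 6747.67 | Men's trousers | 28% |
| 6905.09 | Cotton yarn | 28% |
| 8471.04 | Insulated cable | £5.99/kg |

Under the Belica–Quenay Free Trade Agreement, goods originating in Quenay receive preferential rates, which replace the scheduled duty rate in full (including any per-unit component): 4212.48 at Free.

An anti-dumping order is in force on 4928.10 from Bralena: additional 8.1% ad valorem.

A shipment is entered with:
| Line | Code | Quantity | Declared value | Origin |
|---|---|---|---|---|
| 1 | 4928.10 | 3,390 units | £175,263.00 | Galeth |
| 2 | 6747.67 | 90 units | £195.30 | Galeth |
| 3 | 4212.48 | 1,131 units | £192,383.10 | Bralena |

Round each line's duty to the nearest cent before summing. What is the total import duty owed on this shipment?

£22,424.66

Line 1 (4928.10, Galeth, 3,390 units, £175,263.00):
Base rate for 4928.10 is £4.17/unit.
The additional-duty order on 4928.10 targets Bralena, not Galeth; it does not apply.
Duty = 3,390 × £4.17 = £14,136.30.
Line 2 (6747.67, Galeth, 90 units, £195.30):
Base rate for 6747.67 is 28%.
Duty = £195.30 × 28% = £54.68.
Line 3 (4212.48, Bralena, 1,131 units, £192,383.10):
Base rate for 4212.48 is £7.28/unit.
4212.48 has an FTA preferential rate, but origin Bralena is not Quenay; base rate stands.
Duty = 1,131 × £7.28 = £8,233.68.
Total = £14,136.30 + £54.68 + £8,233.68 = £22,424.66.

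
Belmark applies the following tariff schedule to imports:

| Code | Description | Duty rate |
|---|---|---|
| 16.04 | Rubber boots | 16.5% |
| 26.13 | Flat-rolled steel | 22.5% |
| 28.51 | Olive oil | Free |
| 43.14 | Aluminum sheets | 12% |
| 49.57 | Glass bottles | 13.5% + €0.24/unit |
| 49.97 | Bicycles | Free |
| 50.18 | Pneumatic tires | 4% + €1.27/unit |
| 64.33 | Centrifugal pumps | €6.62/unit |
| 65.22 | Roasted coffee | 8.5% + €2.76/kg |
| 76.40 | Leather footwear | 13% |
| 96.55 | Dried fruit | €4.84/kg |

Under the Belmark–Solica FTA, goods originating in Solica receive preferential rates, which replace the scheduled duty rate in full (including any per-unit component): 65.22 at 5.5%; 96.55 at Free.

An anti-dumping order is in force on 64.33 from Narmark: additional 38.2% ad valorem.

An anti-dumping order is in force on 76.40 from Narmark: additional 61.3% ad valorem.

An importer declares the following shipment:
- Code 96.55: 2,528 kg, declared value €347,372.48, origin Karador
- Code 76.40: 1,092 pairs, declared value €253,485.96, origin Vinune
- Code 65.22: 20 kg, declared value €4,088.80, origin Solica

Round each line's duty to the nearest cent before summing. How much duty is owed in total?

€45,413.57

Line 1 (96.55, Karador, 2,528 kg, €347,372.48):
Base rate for 96.55 is €4.84/kg.
96.55 has an FTA preferential rate, but origin Karador is not Solica; base rate stands.
Duty = 2,528 × €4.84 = €12,235.52.
Line 2 (76.40, Vinune, 1,092 pairs, €253,485.96):
Base rate for 76.40 is 13%.
The additional-duty order on 76.40 targets Narmark, not Vinune; it does not apply.
Duty = €253,485.96 × 13% = €32,953.17.
Line 3 (65.22, Solica, 20 kg, €4,088.80):
Base rate for 65.22 is 8.5% + €2.76/kg.
Origin Solica qualifies under the Belmark–Solica agreement and 65.22 is covered: preferential rate 5.5% applies instead.
Duty = €4,088.80 × 5.5% = €224.88.
Total = €12,235.52 + €32,953.17 + €224.88 = €45,413.57.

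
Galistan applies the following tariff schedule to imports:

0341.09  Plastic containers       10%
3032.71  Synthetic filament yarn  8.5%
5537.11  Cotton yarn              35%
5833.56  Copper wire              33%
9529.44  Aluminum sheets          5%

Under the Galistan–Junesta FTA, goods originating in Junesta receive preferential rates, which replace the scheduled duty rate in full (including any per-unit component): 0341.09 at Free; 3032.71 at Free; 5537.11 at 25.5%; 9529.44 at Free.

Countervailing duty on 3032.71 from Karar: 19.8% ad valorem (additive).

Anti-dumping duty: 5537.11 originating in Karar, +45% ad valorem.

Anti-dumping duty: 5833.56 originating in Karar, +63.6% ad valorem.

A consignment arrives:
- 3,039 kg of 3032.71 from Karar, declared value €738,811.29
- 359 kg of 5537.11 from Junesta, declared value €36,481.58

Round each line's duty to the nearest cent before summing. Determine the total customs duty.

€218,386.40

Line 1 (3032.71, Karar, 3,039 kg, €738,811.29):
Base rate for 3032.71 is 8.5%.
3032.71 has an FTA preferential rate, but origin Karar is not Junesta; base rate stands.
Additional duty on 3032.71 from Karar: +19.8%. Applied ad valorem rate: 8.5% + 19.8% = 28.3%.
Duty = €738,811.29 × 28.3% = €209,083.60.
Line 2 (5537.11, Junesta, 359 kg, €36,481.58):
Base rate for 5537.11 is 35%.
Origin Junesta qualifies under the Galistan–Junesta agreement and 5537.11 is covered: preferential rate 25.5% applies instead.
The additional-duty order on 5537.11 targets Karar, not Junesta; it does not apply.
Duty = €36,481.58 × 25.5% = €9,302.80.
Total = €209,083.60 + €9,302.80 = €218,386.40.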